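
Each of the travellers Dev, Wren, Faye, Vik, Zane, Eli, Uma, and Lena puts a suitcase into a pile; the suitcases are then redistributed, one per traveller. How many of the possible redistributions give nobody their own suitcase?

14833

This is the derangement count D_8: permutations of 8 items with no fixed point.
By inclusion–exclusion this is Σ_{j=0}^{8} (−1)^j C(8,j)·(8−j)!.
Computing: 40320 − 40320 + 20160 − 6720 + 1680 − 336 + 56 − 8 + 1 = 14833.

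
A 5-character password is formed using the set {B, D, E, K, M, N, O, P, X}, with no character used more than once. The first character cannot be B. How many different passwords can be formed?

The first character has 9−1 = 8 choices (anything except B).
The remaining 4 characters are filled from the other 8 symbols without repetition: 8 × 7 × 6 × 5 = 1680.
Total: 8 × 1680 = 13440.

13440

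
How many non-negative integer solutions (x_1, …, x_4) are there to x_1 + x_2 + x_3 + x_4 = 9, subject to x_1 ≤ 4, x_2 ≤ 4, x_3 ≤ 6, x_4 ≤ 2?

64

By stars and bars, unrestricted non-negative solutions to x_1+…+x_4 = 9 number C(9+3,3) = 220.
Subtract solutions that violate a single cap (substitute x_i' = x_i − (cap_i+1)): x_1 ≥ 5 gives C(7,3) = 35; x_2 ≥ 5 gives C(7,3) = 35; x_3 ≥ 7 gives C(5,3) = 10; x_4 ≥ 3 gives C(9,3) = 84. Together 164.
Add back pairs where two caps are both exceeded: 0 + 0 + 4 + 0 + 4 + 0 = 8.
By inclusion–exclusion the count is 220 − 164 + 8 = 64.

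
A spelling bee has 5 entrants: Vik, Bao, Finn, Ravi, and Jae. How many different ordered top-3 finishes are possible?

60

There are 5 choices for 1st place, 4 for 2nd, and 3 for 3rd.
That gives 5 × 4 × 3 = 60.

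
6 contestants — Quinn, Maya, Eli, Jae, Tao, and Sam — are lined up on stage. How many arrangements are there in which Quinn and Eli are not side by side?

480

Of the 6! = 720 arrangements, those with Quinn and Eli adjacent number 2 × 5! = 240 (treat the pair as a block with 2 internal orders).
Complementary counting: 720 − 240 = 480.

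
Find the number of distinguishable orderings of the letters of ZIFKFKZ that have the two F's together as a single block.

Treat the 2 copies of F as a single block. The multiset to arrange is then {FF, I, K, K, Z, Z}, 6 items in all.
That gives (6)!/(2!·2!) = 180 arrangements.

180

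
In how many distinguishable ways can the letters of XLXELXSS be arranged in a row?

XLXELXSS has 8 letters with L appearing twice, S appearing twice, and X appearing 3 times.
Dividing 8! = 40320 by 3!·2!·2! = 24 for the repeated letters gives 1680.

1680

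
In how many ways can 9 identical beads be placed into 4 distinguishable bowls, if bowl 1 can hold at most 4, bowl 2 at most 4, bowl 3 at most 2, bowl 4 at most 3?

30

By stars and bars, unrestricted non-negative solutions to x_1+…+x_4 = 9 number C(9+3,3) = 220.
Subtract solutions that violate a single cap (substitute x_i' = x_i − (cap_i+1)): x_1 ≥ 5 gives C(7,3) = 35; x_2 ≥ 5 gives C(7,3) = 35; x_3 ≥ 3 gives C(9,3) = 84; x_4 ≥ 4 gives C(8,3) = 56. Together 210.
Add back pairs where two caps are both exceeded: 0 + 4 + 1 + 4 + 1 + 10 = 20.
By inclusion–exclusion the count is 220 − 210 + 20 = 30.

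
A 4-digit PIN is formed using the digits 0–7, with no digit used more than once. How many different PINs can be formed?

1680

With no repetition, fill the 4 digits in order: 8 choices, then 7, down to 5.
That product is 8 × 7 × 6 × 5 = 1680.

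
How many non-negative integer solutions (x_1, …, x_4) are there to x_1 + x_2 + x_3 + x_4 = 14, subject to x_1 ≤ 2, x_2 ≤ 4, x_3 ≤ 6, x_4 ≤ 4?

10

By stars and bars, unrestricted non-negative solutions to x_1+…+x_4 = 14 number C(14+3,3) = 680.
Subtract solutions that violate a single cap (substitute x_i' = x_i − (cap_i+1)): x_1 ≥ 3 gives C(14,3) = 364; x_2 ≥ 5 gives C(12,3) = 220; x_3 ≥ 7 gives C(10,3) = 120; x_4 ≥ 5 gives C(12,3) = 220. Together 924.
Add back pairs where two caps are both exceeded: 84 + 35 + 84 + 10 + 35 + 10 = 258.
Subtract triples: 0 + 4 + 0 + 0 = 4.
By inclusion–exclusion the count is 680 − 924 + 258 − 4 = 10.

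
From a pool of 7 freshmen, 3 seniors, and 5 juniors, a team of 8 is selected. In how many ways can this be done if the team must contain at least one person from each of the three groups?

5894

With no constraint there are C(15,8) = 6435 possible selections.
Subtract selections that omit an entire group: no freshmen → C(8,8) = 1; no seniors → C(12,8) = 495; no juniors → C(10,8) = 45.
Add back selections omitting two groups (i.e. drawn from a single group): C(7,8) + C(3,8) + C(5,8) = 0.
By inclusion–exclusion: 6435 − 541 + 0 = 5894.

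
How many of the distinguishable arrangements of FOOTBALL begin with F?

1260

With the first slot taken by F, it remains to arrange the other 7 letters (OOTBALL).
Those 7 letters have L appearing twice and O appearing twice, giving (7)!/(2!·2!) = 1260.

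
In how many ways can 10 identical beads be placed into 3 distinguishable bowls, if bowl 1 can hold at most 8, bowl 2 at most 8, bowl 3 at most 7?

54

Without the upper bounds there are C(12,2) = 66 ways to split 10 among 3 bowls.
Subtract solutions that violate a single cap (substitute x_i' = x_i − (cap_i+1)): x_1 ≥ 9 gives C(3,2) = 3; x_2 ≥ 9 gives C(3,2) = 3; x_3 ≥ 8 gives C(4,2) = 6. Together 12.
No two caps can be exceeded simultaneously, so the pair terms are all 0.
By inclusion–exclusion the count is 66 − 12 + 0 = 54.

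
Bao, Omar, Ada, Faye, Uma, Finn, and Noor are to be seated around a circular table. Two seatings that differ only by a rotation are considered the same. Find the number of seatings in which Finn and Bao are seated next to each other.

Treat {Finn, Bao} as one unit (2 internal orders) and seat the resulting 6 units around the table: (5)! circular arrangements.
So 2 × (5)! = 2 × 120 = 240.

240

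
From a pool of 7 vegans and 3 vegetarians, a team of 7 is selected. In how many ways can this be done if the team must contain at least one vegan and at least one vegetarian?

119

Unrestricted: C(10,7) = 120 ways to pick any 7 of the 10.
Subtract selections that omit an entire group: no vegans → C(3,7) = 0; no vegetarians → C(7,7) = 1.
Both groups omitted at once is impossible, so 120 − 1 = 119.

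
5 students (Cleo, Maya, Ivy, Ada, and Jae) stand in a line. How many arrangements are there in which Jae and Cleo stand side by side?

48

Glue Jae and Cleo into one block (2 internal orders), leaving 4 units to arrange in a row.
That gives 2 × 4! = 2 × 24 = 48.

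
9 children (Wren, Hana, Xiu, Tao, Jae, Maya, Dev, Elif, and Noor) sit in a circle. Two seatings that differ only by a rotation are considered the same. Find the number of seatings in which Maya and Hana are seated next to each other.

Glue Maya and Hana into a block (2 internal orders). Seating 8 units around a circle gives (7)! arrangements.
So 2 × (7)! = 2 × 5040 = 10080.

10080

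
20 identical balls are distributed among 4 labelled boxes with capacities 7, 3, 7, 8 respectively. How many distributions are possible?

Ignoring the caps, the number of non-negative solutions to x_1+…+x_4 = 20 is C(23,3) = 1771.
Subtract solutions that violate a single cap (substitute x_i' = x_i − (cap_i+1)): x_1 ≥ 8 gives C(15,3) = 455; x_2 ≥ 4 gives C(19,3) = 969; x_3 ≥ 8 gives C(15,3) = 455; x_4 ≥ 9 gives C(14,3) = 364. Together 2243.
Add back pairs where two caps are both exceeded: 165 + 35 + 20 + 165 + 120 + 20 = 525.
Subtract triples: 1 + 0 + 0 + 0 = 1.
By inclusion–exclusion the count is 1771 − 2243 + 525 − 1 = 52.

52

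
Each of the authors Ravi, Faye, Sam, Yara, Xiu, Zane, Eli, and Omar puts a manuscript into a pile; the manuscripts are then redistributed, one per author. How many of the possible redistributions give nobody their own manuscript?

14833

This is the derangement count D_8: permutations of 8 items with no fixed point.
By inclusion–exclusion this is Σ_{j=0}^{8} (−1)^j C(8,j)·(8−j)!.
Computing: 40320 − 40320 + 20160 − 6720 + 1680 − 336 + 56 − 8 + 1 = 14833.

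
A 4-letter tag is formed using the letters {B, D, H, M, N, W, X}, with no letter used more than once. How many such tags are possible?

840

This is a permutation of 4 out of 7: P(7,4) = 7!/3!.
7 × 6 × 5 × 4 = 840.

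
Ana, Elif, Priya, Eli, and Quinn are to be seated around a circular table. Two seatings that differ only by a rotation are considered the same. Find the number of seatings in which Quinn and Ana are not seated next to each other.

12

All circular seatings of 5 people number (4)! = 24.
Seatings with Quinn beside Ana: treat them as a block with 2 internal orders, giving 2 × (3)! = 12.
Subtracting, 24 − 12 = 12.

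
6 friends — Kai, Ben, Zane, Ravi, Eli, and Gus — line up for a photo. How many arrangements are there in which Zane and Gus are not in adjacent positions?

Of the 6! = 720 arrangements, those with Zane and Gus adjacent number 2 × 5! = 240 (treat the pair as a block with 2 internal orders).
So 720 − 240 = 480 arrangements keep them apart.

480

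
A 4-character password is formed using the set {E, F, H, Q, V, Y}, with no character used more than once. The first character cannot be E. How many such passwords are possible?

300

The first character has 6−1 = 5 choices (anything except E).
The remaining 3 characters are filled from the other 5 symbols without repetition: 5 × 4 × 3 = 60.
Total: 5 × 60 = 300.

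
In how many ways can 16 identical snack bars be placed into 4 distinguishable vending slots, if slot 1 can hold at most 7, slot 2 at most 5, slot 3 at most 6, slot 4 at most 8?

217

Ignoring the caps, the number of non-negative solutions to x_1+…+x_4 = 16 is C(19,3) = 969.
Subtract solutions that violate a single cap (substitute x_i' = x_i − (cap_i+1)): x_1 ≥ 8 gives C(11,3) = 165; x_2 ≥ 6 gives C(13,3) = 286; x_3 ≥ 7 gives C(12,3) = 220; x_4 ≥ 9 gives C(10,3) = 120. Together 791.
Add back pairs where two caps are both exceeded: 10 + 4 + 0 + 20 + 4 + 1 = 39.
By inclusion–exclusion the count is 969 − 791 + 39 = 217.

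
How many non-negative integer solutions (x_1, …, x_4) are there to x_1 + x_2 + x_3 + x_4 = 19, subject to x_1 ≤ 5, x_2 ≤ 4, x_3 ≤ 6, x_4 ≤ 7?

20

By stars and bars, unrestricted non-negative solutions to x_1+…+x_4 = 19 number C(19+3,3) = 1540.
Subtract solutions that violate a single cap (substitute x_i' = x_i − (cap_i+1)): x_1 ≥ 6 gives C(16,3) = 560; x_2 ≥ 5 gives C(17,3) = 680; x_3 ≥ 7 gives C(15,3) = 455; x_4 ≥ 8 gives C(14,3) = 364. Together 2059.
Add back pairs where two caps are both exceeded: 165 + 84 + 56 + 120 + 84 + 35 = 544.
Subtract triples: 4 + 1 + 0 + 0 = 5.
By inclusion–exclusion the count is 1540 − 2059 + 544 − 5 = 20.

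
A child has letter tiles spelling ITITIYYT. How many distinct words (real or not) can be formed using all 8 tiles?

560

The 8 letters of ITITIYYT have repeats: I appearing 3 times, T appearing 3 times, and Y appearing twice.
The number of distinct arrangements is 8!/(3!·3!·2!) = 40320/72 = 560.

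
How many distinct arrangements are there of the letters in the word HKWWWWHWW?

252

Letter multiplicities in HKWWWWHWW: H×2, K×1, W×6.
The number of distinct arrangements is 9!/(6!·2!) = 362880/1440 = 252.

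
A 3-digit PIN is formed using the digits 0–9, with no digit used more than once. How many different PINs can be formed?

720

Choose and order 3 of the 10 symbols: the first digit has 10 options, the next 9, then 8.
That product is 10 × 9 × 8 = 720.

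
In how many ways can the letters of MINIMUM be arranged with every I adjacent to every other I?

120

Treat the 2 copies of I as a single block. The multiset to arrange is then {II, M, M, M, N, U}, 6 items in all.
That gives (6)!/(3!) = 120 arrangements.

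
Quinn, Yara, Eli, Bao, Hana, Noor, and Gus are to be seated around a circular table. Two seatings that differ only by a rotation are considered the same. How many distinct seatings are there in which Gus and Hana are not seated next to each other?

All circular seatings of 7 people number (6)! = 720.
Seatings with Gus beside Hana: treat them as a block with 2 internal orders, giving 2 × (5)! = 240.
Subtracting, 720 − 240 = 480.

480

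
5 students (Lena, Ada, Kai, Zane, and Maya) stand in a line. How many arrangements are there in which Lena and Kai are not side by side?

72

There are 5! = 120 arrangements in all. If Lena and Kai are adjacent, merging them into one block gives 2·(4)! = 48 arrangements.
Complementary counting: 120 − 48 = 72.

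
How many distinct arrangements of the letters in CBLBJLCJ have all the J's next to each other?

Treat the 2 copies of J as a single block. The multiset to arrange is then {JJ, B, B, C, C, L, L}, 7 items in all.
That gives (7)!/(2!·2!·2!) = 630 arrangements.

630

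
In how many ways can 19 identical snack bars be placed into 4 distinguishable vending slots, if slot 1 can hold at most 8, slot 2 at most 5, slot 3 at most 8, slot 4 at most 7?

Ignoring the caps, the number of non-negative solutions to x_1+…+x_4 = 19 is C(22,3) = 1540.
Subtract solutions that violate a single cap (substitute x_i' = x_i − (cap_i+1)): x_1 ≥ 9 gives C(13,3) = 286; x_2 ≥ 6 gives C(16,3) = 560; x_3 ≥ 9 gives C(13,3) = 286; x_4 ≥ 8 gives C(14,3) = 364. Together 1496.
Add back pairs where two caps are both exceeded: 35 + 4 + 10 + 35 + 56 + 10 = 150.
By inclusion–exclusion the count is 1540 − 1496 + 150 = 194.

194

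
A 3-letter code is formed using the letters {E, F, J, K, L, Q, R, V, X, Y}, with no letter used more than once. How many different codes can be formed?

720

With no repetition, fill the 3 letters in order: 10 choices, then 9, down to 8.
That product is 10 × 9 × 8 = 720.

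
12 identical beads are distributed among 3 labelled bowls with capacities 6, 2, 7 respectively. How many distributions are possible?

9

Ignoring the caps, the number of non-negative solutions to x_1+…+x_3 = 12 is C(14,2) = 91.
Subtract solutions that violate a single cap (substitute x_i' = x_i − (cap_i+1)): x_1 ≥ 7 gives C(7,2) = 21; x_2 ≥ 3 gives C(11,2) = 55; x_3 ≥ 8 gives C(6,2) = 15. Together 91.
Add back pairs where two caps are both exceeded: 6 + 0 + 3 = 9.
By inclusion–exclusion the count is 91 − 91 + 9 = 9.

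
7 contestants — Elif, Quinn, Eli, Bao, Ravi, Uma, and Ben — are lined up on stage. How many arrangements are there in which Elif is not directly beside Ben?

There are 7! = 5040 arrangements in all. If Elif and Ben are adjacent, merging them into one block gives 2·(6)! = 1440 arrangements.
So 5040 − 1440 = 3600 arrangements keep them apart.

3600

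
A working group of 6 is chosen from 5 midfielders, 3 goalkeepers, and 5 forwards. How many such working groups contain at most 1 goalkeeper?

Split by how many goalkeepers are chosen (0 through 1).
Sum: C(3,0)·C(10,6) + C(3,1)·C(10,5) = 210 + 756 = 966.

966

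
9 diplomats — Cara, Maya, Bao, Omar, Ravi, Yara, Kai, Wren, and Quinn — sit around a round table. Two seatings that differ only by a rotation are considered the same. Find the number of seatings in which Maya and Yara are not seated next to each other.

30240

Without the restriction there are (8)! = 40320 seatings.
Those with Maya next to Yara: fuse the pair into one unit and seat 8 units around a circle — 2·(7)! = 10080.
Subtracting, 40320 − 10080 = 30240.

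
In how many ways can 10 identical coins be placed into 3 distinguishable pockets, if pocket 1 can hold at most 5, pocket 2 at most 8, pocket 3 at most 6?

38

By stars and bars, unrestricted non-negative solutions to x_1+…+x_3 = 10 number C(10+2,2) = 66.
Subtract solutions that violate a single cap (substitute x_i' = x_i − (cap_i+1)): x_1 ≥ 6 gives C(6,2) = 15; x_2 ≥ 9 gives C(3,2) = 3; x_3 ≥ 7 gives C(5,2) = 10. Together 28.
No two caps can be exceeded simultaneously, so the pair terms are all 0.
By inclusion–exclusion the count is 66 − 28 + 0 = 38.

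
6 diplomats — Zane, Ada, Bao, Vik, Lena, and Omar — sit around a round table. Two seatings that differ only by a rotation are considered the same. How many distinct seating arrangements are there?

120

Around a circle, 6 distinct people have 6!/6 = (5)! = 120 rotationally distinct seatings.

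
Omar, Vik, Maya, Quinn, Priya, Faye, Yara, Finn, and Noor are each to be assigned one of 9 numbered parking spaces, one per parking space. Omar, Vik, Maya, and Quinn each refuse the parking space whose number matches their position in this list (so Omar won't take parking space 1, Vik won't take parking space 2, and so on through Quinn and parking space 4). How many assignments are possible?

Let Aᵢ (for 1 ≤ i ≤ 4) be the placements that put person i in their forbidden parking space. Any j of these fix j positions, leaving (9−j)! ways to fill the rest, and there are C(4,j) ways to pick which j.
By inclusion–exclusion, the number of valid placements is Σ_{j=0}^{4} (−1)^j C(4,j)·(9−j)!.
Computing: 362880 − 161280 + 30240 − 2880 + 120 = 229080.

229080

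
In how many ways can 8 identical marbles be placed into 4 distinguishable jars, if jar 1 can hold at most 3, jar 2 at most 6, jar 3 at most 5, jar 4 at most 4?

Without the upper bounds there are C(11,3) = 165 ways to split 8 among 4 jars.
Subtract solutions that violate a single cap (substitute x_i' = x_i − (cap_i+1)): x_1 ≥ 4 gives C(7,3) = 35; x_2 ≥ 7 gives C(4,3) = 4; x_3 ≥ 6 gives C(5,3) = 10; x_4 ≥ 5 gives C(6,3) = 20. Together 69.
No two caps can be exceeded simultaneously, so the pair terms are all 0.
By inclusion–exclusion the count is 165 − 69 + 0 = 96.

96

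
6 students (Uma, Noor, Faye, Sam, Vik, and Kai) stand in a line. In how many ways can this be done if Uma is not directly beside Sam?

There are 6! = 720 arrangements in all. If Uma and Sam are adjacent, merging them into one block gives 2·(5)! = 240 arrangements.
Complementary counting: 720 − 240 = 480.

480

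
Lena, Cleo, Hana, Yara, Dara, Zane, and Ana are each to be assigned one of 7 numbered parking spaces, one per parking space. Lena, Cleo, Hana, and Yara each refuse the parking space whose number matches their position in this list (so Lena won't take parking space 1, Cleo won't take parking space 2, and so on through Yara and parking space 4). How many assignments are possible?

2790

Let Aᵢ (for 1 ≤ i ≤ 4) be the placements that put person i in their forbidden parking space. Any j of these fix j positions, leaving (7−j)! ways to fill the rest, and there are C(4,j) ways to pick which j.
By inclusion–exclusion, the number of valid placements is Σ_{j=0}^{4} (−1)^j C(4,j)·(7−j)!.
Computing: 5040 − 2880 + 720 − 96 + 6 = 2790.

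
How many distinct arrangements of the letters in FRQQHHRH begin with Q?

420

With the first slot taken by Q, it remains to arrange the other 7 letters (FRQHHRH).
Those 7 letters have H appearing 3 times and R appearing twice, giving (7)!/(3!·2!) = 420.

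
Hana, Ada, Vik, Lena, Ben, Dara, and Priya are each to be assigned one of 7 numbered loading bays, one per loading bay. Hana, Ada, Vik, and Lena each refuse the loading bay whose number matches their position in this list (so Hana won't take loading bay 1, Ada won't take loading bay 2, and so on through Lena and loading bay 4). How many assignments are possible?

2790

Let Aᵢ (for 1 ≤ i ≤ 4) be the placements that put person i in their forbidden loading bay. Any j of these fix j positions, leaving (7−j)! ways to fill the rest, and there are C(4,j) ways to pick which j.
By inclusion–exclusion, the number of valid placements is Σ_{j=0}^{4} (−1)^j C(4,j)·(7−j)!.
Computing: 5040 − 2880 + 720 − 96 + 6 = 2790.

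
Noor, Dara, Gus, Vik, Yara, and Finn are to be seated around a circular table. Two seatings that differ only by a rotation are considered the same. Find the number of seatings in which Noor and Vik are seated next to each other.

Treat {Noor, Vik} as one unit (2 internal orders) and seat the resulting 5 units around the table: (4)! circular arrangements.
So 2 × (4)! = 2 × 24 = 48.

48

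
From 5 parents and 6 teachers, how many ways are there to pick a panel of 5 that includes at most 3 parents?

Split by how many parents are chosen (0 through 3).
Sum: C(5,0)·C(6,5) + C(5,1)·C(6,4) + C(5,2)·C(6,3) + C(5,3)·C(6,2) = 6 + 75 + 200 + 150 = 431.

431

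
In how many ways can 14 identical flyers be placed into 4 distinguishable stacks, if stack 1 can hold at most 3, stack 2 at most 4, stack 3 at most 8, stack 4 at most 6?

Without the upper bounds there are C(17,3) = 680 ways to split 14 among 4 stacks.
Subtract solutions that violate a single cap (substitute x_i' = x_i − (cap_i+1)): x_1 ≥ 4 gives C(13,3) = 286; x_2 ≥ 5 gives C(12,3) = 220; x_3 ≥ 9 gives C(8,3) = 56; x_4 ≥ 7 gives C(10,3) = 120. Together 682.
Add back pairs where two caps are both exceeded: 56 + 4 + 20 + 1 + 10 + 0 = 91.
By inclusion–exclusion the count is 680 − 682 + 91 = 89.

89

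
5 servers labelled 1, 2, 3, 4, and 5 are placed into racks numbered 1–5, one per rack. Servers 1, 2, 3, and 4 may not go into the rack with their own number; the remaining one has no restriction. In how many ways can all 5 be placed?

Let Aᵢ (for 1 ≤ i ≤ 4) be the placements that put server i in its forbidden rack. Any j of these fix j positions, leaving (5−j)! ways to fill the rest, and there are C(4,j) ways to pick which j.
By inclusion–exclusion, the number of valid placements is Σ_{j=0}^{4} (−1)^j C(4,j)·(5−j)!.
Computing: 120 − 96 + 36 − 8 + 1 = 53.

53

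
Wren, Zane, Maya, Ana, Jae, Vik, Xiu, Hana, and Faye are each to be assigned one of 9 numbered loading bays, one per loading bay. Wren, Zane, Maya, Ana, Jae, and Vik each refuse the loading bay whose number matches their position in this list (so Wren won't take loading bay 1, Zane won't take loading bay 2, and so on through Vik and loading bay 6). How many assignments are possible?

Let Aᵢ (for 1 ≤ i ≤ 6) be the placements that put person i in their forbidden loading bay. Any j of these fix j positions, leaving (9−j)! ways to fill the rest, and there are C(6,j) ways to pick which j.
By inclusion–exclusion, the number of valid placements is Σ_{j=0}^{6} (−1)^j C(6,j)·(9−j)!.
Computing: 362880 − 241920 + 75600 − 14400 + 1800 − 144 + 6 = 183822.

183822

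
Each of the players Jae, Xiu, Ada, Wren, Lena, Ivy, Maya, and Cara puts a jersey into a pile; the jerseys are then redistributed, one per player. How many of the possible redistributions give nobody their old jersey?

14833

Let Aᵢ be the assignments in which player i gets their old jersey. We want the size of the complement of A₁∪…∪A_8.
By inclusion–exclusion this is Σ_{j=0}^{8} (−1)^j C(8,j)·(8−j)!.
Computing: 40320 − 40320 + 20160 − 6720 + 1680 − 336 + 56 − 8 + 1 = 14833.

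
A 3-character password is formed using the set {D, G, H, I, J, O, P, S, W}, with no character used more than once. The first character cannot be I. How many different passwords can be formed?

448

The first character has 9−1 = 8 choices (anything except I).
The remaining 2 characters are filled from the other 8 symbols without repetition: 8 × 7 = 56.
Total: 8 × 56 = 448.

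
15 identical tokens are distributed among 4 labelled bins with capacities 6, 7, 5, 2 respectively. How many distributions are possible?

46

By stars and bars, unrestricted non-negative solutions to x_1+…+x_4 = 15 number C(15+3,3) = 816.
Subtract solutions that violate a single cap (substitute x_i' = x_i − (cap_i+1)): x_1 ≥ 7 gives C(11,3) = 165; x_2 ≥ 8 gives C(10,3) = 120; x_3 ≥ 6 gives C(12,3) = 220; x_4 ≥ 3 gives C(15,3) = 455. Together 960.
Add back pairs where two caps are both exceeded: 1 + 10 + 56 + 4 + 35 + 84 = 190.
By inclusion–exclusion the count is 816 − 960 + 190 = 46.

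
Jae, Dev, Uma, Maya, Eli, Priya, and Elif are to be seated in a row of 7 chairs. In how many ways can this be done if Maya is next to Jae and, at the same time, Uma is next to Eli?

480

Treat {Maya,Jae} as one block (2 orders) and {Uma,Eli} as another (2 orders).
That leaves 5 units to arrange: 2 × 2 × 5! = 4 × 120 = 480.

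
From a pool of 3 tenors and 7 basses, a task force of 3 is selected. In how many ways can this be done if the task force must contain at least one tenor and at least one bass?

With no constraint there are C(10,3) = 120 possible selections.
Selections missing a whole group: no tenors → C(7,3) = 35; no basses → C(3,3) = 1.
Both groups omitted at once is impossible, so 120 − 36 = 84.

84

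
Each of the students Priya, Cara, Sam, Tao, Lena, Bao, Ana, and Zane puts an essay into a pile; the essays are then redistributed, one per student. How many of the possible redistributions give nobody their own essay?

14833

Let Aᵢ be the assignments in which student i gets their own essay. We want the size of the complement of A₁∪…∪A_8.
By inclusion–exclusion this is Σ_{j=0}^{8} (−1)^j C(8,j)·(8−j)!.
Computing: 40320 − 40320 + 20160 − 6720 + 1680 − 336 + 56 − 8 + 1 = 14833.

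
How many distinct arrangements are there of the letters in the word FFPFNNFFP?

FFPFNNFFP has 9 letters with F appearing 5 times, N appearing twice, and P appearing twice.
So there are 9! / (5!·2!·2!) = 756 distinguishable arrangements.

756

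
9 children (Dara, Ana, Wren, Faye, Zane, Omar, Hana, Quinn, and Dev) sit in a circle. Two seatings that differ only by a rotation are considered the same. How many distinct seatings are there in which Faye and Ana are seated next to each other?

10080

Treat {Faye, Ana} as one unit (2 internal orders) and seat the resulting 8 units around the table: (7)! circular arrangements.
So 2 × (7)! = 2 × 5040 = 10080.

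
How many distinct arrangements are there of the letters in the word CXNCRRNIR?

CXNCRRNIR has 9 letters with C appearing twice, N appearing twice, and R appearing 3 times.
Dividing 9! = 362880 by 3!·2!·2! = 24 for the repeated letters gives 15120.

15120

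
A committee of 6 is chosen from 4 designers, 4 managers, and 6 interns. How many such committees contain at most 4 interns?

Split by how many interns are chosen (0 through 4).
Sum: C(6,0)·C(8,6) + C(6,1)·C(8,5) + C(6,2)·C(8,4) + C(6,3)·C(8,3) + C(6,4)·C(8,2) = 28 + 336 + 1050 + 1120 + 420 = 2954.

2954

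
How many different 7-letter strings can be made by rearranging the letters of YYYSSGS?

140

Letter multiplicities in YYYSSGS: G×1, S×3, Y×3.
Dividing 7! = 5040 by 3!·3! = 36 for the repeated letters gives 140.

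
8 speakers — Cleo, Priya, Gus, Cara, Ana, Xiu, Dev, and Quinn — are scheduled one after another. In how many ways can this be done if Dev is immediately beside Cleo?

10080

Treat {Dev, Cleo} as a single unit. There are 7 units to order, and the pair itself can be ordered 2 ways.
That gives 2 × 7! = 2 × 5040 = 10080.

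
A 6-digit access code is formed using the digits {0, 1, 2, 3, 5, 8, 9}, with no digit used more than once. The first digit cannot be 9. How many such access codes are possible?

The first digit has 7−1 = 6 choices (anything except 9).
The remaining 5 digits are filled from the other 6 symbols without repetition: 6 × 5 × 4 × 3 × 2 = 720.
Total: 6 × 720 = 4320.

4320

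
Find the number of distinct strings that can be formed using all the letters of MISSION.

The 7 letters of MISSION have repeats: I appearing twice and S appearing twice.
The number of distinct arrangements is 7!/(2!·2!) = 5040/4 = 1260.

1260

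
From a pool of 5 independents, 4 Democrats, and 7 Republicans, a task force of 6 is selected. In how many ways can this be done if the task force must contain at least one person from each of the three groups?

6545

Total 6-person selections from all 16: C(16,6) = 8008.
Subtract selections that omit an entire group: no independents → C(11,6) = 462; no Democrats → C(12,6) = 924; no Republicans → C(9,6) = 84.
Add back selections omitting two groups (i.e. drawn from a single group): C(5,6) + C(4,6) + C(7,6) = 7.
By inclusion–exclusion: 8008 − 1470 + 7 = 6545.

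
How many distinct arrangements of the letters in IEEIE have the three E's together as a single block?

Treat the 3 copies of E as a single block. The multiset to arrange is then {EEE, I, I}, 3 items in all.
That gives (3)!/(2!) = 3 arrangements.

3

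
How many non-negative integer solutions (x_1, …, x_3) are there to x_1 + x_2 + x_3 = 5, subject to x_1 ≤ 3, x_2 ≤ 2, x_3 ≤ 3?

9

By stars and bars, unrestricted non-negative solutions to x_1+…+x_3 = 5 number C(5+2,2) = 21.
Subtract solutions that violate a single cap (substitute x_i' = x_i − (cap_i+1)): x_1 ≥ 4 gives C(3,2) = 3; x_2 ≥ 3 gives C(4,2) = 6; x_3 ≥ 4 gives C(3,2) = 3. Together 12.
No two caps can be exceeded simultaneously, so the pair terms are all 0.
By inclusion–exclusion the count is 21 − 12 + 0 = 9.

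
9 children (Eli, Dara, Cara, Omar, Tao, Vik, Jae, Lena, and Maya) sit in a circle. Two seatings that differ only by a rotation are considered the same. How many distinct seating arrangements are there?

40320

Fix one person's seat to break rotational symmetry; the remaining 8 people can be arranged in (8)! = 40320 ways.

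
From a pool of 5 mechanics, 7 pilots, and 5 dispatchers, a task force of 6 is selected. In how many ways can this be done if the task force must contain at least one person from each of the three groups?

With no constraint there are C(17,6) = 12376 possible selections.
Selections missing a whole group: no mechanics → C(12,6) = 924; no pilots → C(10,6) = 210; no dispatchers → C(12,6) = 924.
Add back selections omitting two groups (i.e. drawn from a single group): C(5,6) + C(7,6) + C(5,6) = 7.
By inclusion–exclusion: 12376 − 2058 + 7 = 10325.

10325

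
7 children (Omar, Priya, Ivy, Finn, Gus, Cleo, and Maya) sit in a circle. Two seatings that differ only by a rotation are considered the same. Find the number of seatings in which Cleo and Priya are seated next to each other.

Glue Cleo and Priya into a block (2 internal orders). Seating 6 units around a circle gives (5)! arrangements.
So 2 × (5)! = 2 × 120 = 240.

240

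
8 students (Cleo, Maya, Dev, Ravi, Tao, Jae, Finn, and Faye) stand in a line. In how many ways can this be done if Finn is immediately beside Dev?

Place the 6 others and the Finn-Dev pair as 7 objects in a line; the pair has 2 internal arrangements.
That gives 2 × 7! = 2 × 5040 = 10080.

10080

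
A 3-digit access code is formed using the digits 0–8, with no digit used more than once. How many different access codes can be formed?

504

This is a permutation of 3 out of 9: P(9,3) = 9!/6!.
9 × 8 × 7 = 504.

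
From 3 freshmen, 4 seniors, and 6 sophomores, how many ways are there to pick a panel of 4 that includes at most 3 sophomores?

700

Split by how many sophomores are chosen (0 through 3).
Sum: C(6,0)·C(7,4) + C(6,1)·C(7,3) + C(6,2)·C(7,2) + C(6,3)·C(7,1) = 35 + 210 + 315 + 140 = 700.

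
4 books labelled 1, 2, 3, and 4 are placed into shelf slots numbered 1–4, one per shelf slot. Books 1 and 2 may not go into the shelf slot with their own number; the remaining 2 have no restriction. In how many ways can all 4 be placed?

Let Aᵢ (for i ∈ {1, 2}) be the placements that put book i in its forbidden shelf slot. Any j of these fix j positions, leaving (4−j)! ways to fill the rest, and there are C(2,j) ways to pick which j.
By inclusion–exclusion, the number of valid placements is Σ_{j=0}^{2} (−1)^j C(2,j)·(4−j)!.
Computing: 24 − 12 + 2 = 14.

14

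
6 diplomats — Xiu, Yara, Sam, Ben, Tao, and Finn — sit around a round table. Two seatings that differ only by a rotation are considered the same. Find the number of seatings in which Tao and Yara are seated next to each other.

Treat {Tao, Yara} as one unit (2 internal orders) and seat the resulting 5 units around the table: (4)! circular arrangements.
So 2 × (4)! = 2 × 24 = 48.

48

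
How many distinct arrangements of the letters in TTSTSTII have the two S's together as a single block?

Treat the 2 copies of S as a single block. The multiset to arrange is then {SS, I, I, T, T, T, T}, 7 items in all.
That gives (7)!/(4!·2!) = 105 arrangements.

105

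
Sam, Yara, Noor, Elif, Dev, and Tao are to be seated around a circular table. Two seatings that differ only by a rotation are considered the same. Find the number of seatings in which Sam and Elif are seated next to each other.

Treat {Sam, Elif} as one unit (2 internal orders) and seat the resulting 5 units around the table: (4)! circular arrangements.
So 2 × (4)! = 2 × 24 = 48.

48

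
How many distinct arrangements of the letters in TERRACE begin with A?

180

With the first slot taken by A, it remains to arrange the other 6 letters (TERRCE).
Those 6 letters have E appearing twice and R appearing twice, giving (6)!/(2!·2!) = 180.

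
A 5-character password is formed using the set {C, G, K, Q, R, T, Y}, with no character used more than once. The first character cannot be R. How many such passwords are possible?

The first character has 7−1 = 6 choices (anything except R).
The remaining 4 characters are filled from the other 6 symbols without repetition: 6 × 5 × 4 × 3 = 360.
Total: 6 × 360 = 2160.

2160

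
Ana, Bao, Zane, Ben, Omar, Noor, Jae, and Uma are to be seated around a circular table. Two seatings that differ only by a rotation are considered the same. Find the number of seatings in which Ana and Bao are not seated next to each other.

All circular seatings of 8 people number (7)! = 5040.
Those with Ana next to Bao: fuse the pair into one unit and seat 7 units around a circle — 2·(6)! = 1440.
Subtracting, 5040 − 1440 = 3600.

3600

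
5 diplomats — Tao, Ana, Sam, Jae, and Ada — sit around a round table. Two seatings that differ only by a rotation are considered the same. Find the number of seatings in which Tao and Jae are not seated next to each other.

All circular seatings of 5 people number (4)! = 24.
Those with Tao next to Jae: fuse the pair into one unit and seat 4 units around a circle — 2·(3)! = 12.
Subtracting, 24 − 12 = 12.

12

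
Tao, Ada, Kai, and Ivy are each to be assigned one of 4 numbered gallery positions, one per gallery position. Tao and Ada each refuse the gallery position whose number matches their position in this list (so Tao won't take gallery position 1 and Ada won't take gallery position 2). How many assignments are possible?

14

Let Aᵢ (for i ∈ {1, 2}) be the placements that put person i in their forbidden gallery position. Any j of these fix j positions, leaving (4−j)! ways to fill the rest, and there are C(2,j) ways to pick which j.
By inclusion–exclusion, the number of valid placements is Σ_{j=0}^{2} (−1)^j C(2,j)·(4−j)!.
Computing: 24 − 12 + 2 = 14.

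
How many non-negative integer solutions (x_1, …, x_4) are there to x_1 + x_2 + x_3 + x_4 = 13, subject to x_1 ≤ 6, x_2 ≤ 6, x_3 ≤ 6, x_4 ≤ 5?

191

By stars and bars, unrestricted non-negative solutions to x_1+…+x_4 = 13 number C(13+3,3) = 560.
Subtract solutions that violate a single cap (substitute x_i' = x_i − (cap_i+1)): x_1 ≥ 7 gives C(9,3) = 84; x_2 ≥ 7 gives C(9,3) = 84; x_3 ≥ 7 gives C(9,3) = 84; x_4 ≥ 6 gives C(10,3) = 120. Together 372.
Add back pairs where two caps are both exceeded: 0 + 0 + 1 + 0 + 1 + 1 = 3.
By inclusion–exclusion the count is 560 − 372 + 3 = 191.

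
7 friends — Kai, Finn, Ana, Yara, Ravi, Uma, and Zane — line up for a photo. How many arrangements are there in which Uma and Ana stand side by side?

1440

Glue Uma and Ana into one block (2 internal orders), leaving 6 units to arrange in a row.
So the count is 2·(6)! = 1440.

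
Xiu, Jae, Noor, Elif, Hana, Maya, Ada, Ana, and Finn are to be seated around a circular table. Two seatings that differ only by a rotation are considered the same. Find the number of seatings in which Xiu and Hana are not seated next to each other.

Without the restriction there are (8)! = 40320 seatings.
Those with Xiu next to Hana: fuse the pair into one unit and seat 8 units around a circle — 2·(7)! = 10080.
Subtracting, 40320 − 10080 = 30240.

30240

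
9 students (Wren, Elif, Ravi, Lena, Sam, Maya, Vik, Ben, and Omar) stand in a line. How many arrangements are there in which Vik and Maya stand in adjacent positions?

80640

Place the 7 others and the Vik-Maya pair as 8 objects in a line; the pair has 2 internal arrangements.
That gives 2 × 8! = 2 × 40320 = 80640.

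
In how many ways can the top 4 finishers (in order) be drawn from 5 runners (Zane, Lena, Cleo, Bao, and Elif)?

This is an ordered selection of 4 from 5: P(5,4).
That gives 5 × 4 × 3 × 2 = 120.

120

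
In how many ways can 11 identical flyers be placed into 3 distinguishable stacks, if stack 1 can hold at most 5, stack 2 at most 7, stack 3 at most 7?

37

Without the upper bounds there are C(13,2) = 78 ways to split 11 among 3 stacks.
Subtract solutions that violate a single cap (substitute x_i' = x_i − (cap_i+1)): x_1 ≥ 6 gives C(7,2) = 21; x_2 ≥ 8 gives C(5,2) = 10; x_3 ≥ 8 gives C(5,2) = 10. Together 41.
No two caps can be exceeded simultaneously, so the pair terms are all 0.
By inclusion–exclusion the count is 78 − 41 + 0 = 37.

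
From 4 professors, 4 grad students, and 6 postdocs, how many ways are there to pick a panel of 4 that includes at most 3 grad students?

Split by how many grad students are chosen (0 through 3).
Sum: C(4,0)·C(10,4) + C(4,1)·C(10,3) + C(4,2)·C(10,2) + C(4,3)·C(10,1) = 210 + 480 + 270 + 40 = 1000.

1000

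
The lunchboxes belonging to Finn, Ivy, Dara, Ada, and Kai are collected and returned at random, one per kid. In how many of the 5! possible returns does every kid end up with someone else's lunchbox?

44

Let Aᵢ be the assignments in which kid i gets their own lunchbox. We want the size of the complement of A₁∪…∪A_5.
By inclusion–exclusion this is Σ_{j=0}^{5} (−1)^j C(5,j)·(5−j)!.
Computing: 120 − 120 + 60 − 20 + 5 − 1 = 44.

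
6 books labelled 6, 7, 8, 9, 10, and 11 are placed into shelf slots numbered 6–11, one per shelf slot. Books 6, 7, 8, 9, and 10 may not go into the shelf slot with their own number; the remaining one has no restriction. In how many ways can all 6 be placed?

Let Aᵢ (for 6 ≤ i ≤ 10) be the placements that put book i in its forbidden shelf slot. Any j of these fix j positions, leaving (6−j)! ways to fill the rest, and there are C(5,j) ways to pick which j.
By inclusion–exclusion, the number of valid placements is Σ_{j=0}^{5} (−1)^j C(5,j)·(6−j)!.
Computing: 720 − 600 + 240 − 60 + 10 − 1 = 309.

309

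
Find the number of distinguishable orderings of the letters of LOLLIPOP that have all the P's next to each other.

420

Treat the 2 copies of P as a single block. The multiset to arrange is then {PP, I, L, L, L, O, O}, 7 items in all.
That gives (7)!/(3!·2!) = 420 arrangements.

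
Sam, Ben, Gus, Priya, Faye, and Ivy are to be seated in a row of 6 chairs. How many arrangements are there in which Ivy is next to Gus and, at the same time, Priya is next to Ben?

96

Treat {Ivy,Gus} as one block (2 orders) and {Priya,Ben} as another (2 orders).
That leaves 4 units to arrange: 2 × 2 × 4! = 4 × 24 = 96.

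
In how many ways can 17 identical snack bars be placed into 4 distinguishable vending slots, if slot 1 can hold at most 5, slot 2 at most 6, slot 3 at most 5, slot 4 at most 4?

By stars and bars, unrestricted non-negative solutions to x_1+…+x_4 = 17 number C(17+3,3) = 1140.
Subtract solutions that violate a single cap (substitute x_i' = x_i − (cap_i+1)): x_1 ≥ 6 gives C(14,3) = 364; x_2 ≥ 7 gives C(13,3) = 286; x_3 ≥ 6 gives C(14,3) = 364; x_4 ≥ 5 gives C(15,3) = 455. Together 1469.
Add back pairs where two caps are both exceeded: 35 + 56 + 84 + 35 + 56 + 84 = 350.
Subtract triples: 0 + 0 + 1 + 0 = 1.
By inclusion–exclusion the count is 1140 − 1469 + 350 − 1 = 20.

20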